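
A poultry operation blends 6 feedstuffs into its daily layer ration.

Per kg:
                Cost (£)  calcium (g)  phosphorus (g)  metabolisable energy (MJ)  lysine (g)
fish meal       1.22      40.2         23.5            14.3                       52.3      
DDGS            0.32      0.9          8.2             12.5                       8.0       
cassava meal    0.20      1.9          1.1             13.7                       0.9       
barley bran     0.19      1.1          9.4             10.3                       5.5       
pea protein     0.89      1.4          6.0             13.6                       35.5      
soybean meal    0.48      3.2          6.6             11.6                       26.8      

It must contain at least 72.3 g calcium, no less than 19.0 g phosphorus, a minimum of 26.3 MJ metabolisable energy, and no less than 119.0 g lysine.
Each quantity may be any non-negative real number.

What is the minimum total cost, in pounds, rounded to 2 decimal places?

Let x1 = kg of fish meal, x2 = kg of DDGS, x3 = kg of cassava meal, x4 = kg of barley bran, x5 = kg of pea protein, x6 = kg of soybean meal.
min 1.22x1 + 0.32x2 + 0.2x3 + 0.19x4 + 0.89x5 + 0.48x6 subject to:
  40.2x1 + 0.9x2 + 1.9x3 + 1.1x4 + 1.4x5 + 3.2x6 ≥ 72.3   (calcium)
  23.5x1 + 8.2x2 + 1.1x3 + 9.4x4 + 6x5 + 6.6x6 ≥ 19   (phosphorus)
  14.3x1 + 12.5x2 + 13.7x3 + 10.3x4 + 13.6x5 + 11.6x6 ≥ 26.3   (metabolisable energy)
  52.3x1 + 8x2 + 0.9x3 + 5.5x4 + 35.5x5 + 26.8x6 ≥ 119   (lysine)
  x1, x2, x3, x4, x5, x6 ≥ 0.
At the optimum only fish meal, soybean meal are positive (DDGS, cassava meal, barley bran, pea protein = 0). There the calcium and lysine constraints are tight.
So fish meal = 1.711 kg, soybean meal = 1.102 kg.
Hence cost = 1.22·1.711 + 0.48·1.102 = £2.6164.

£2.62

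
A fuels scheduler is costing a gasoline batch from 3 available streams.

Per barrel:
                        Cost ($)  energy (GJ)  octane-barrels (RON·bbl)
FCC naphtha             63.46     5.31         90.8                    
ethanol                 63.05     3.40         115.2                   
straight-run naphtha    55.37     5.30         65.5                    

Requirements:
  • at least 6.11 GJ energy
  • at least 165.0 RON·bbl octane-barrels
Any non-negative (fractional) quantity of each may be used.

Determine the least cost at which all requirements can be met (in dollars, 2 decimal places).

Let x1 = barrels of FCC naphtha, x2 = barrels of ethanol, x3 = barrels of straight-run naphtha.
Minimize 63.46x1 + 63.05x2 + 55.37x3 with:
  5.31x1 + 3.4x2 + 5.3x3 ≥ 6.11   (energy)
  90.8x1 + 115.2x2 + 65.5x3 ≥ 165   (octane-barrels)
  x1, x2, x3 ≥ 0.
The cheapest feasible vertex uses only FCC naphtha, ethanol; straight-run naphtha is not used. Binding constraints: energy and octane-barrels.
Solving gives x1 = 0.471537, x2 = 1.06063.
Total cost: 63.46·0.471537 + 63.05·1.06063 = 96.7965.

$96.80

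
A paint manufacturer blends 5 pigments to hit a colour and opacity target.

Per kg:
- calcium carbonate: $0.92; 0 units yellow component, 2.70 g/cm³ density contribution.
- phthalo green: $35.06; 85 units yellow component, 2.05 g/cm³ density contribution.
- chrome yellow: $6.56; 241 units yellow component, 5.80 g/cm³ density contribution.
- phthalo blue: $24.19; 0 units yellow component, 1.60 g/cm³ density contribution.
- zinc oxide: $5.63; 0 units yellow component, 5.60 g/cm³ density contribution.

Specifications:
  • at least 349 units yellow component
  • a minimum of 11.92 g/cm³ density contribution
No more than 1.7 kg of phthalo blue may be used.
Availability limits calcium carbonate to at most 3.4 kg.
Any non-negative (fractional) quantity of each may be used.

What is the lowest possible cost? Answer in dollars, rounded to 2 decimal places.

$10.70

Set it up as a linear program. Let x1 = kg of calcium carbonate, x2 = kg of phthalo green, x3 = kg of chrome yellow, x4 = kg of phthalo blue, x5 = kg of zinc oxide.
Minimise 0.92x1 + 35.06x2 + 6.56x3 + 24.19x4 + 5.63x5 s.t.:
  85x2 + 241x3 ≥ 349   (yellow component)
  2.7x1 + 2.05x2 + 5.8x3 + 1.6x4 + 5.6x5 ≥ 11.92   (density contribution)
  x4 ≤ 1.7
  x1 ≤ 3.4
  x1, x2, x3, x4, x5 ≥ 0.
The minimum-cost mix takes nothing from phthalo green, phthalo blue, zinc oxide — only calcium carbonate, chrome yellow. Binding constraints: yellow component and density contribution.
That vertex is x1 = 1.304, x3 = 1.448.
Total cost: 0.92·1.304 + 6.56·1.448 = 10.6986.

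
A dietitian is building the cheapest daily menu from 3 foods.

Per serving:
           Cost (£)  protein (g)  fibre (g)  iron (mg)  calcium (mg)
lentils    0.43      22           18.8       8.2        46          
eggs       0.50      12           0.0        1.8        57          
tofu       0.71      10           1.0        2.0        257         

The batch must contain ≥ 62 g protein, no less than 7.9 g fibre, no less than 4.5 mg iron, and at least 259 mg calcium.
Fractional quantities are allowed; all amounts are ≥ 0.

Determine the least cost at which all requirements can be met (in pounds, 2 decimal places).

£1.49

Treat it as an LP. Let x1 = servings of lentils, x2 = servings of eggs, x3 = servings of tofu.
Minimise 0.43x1 + 0.5x2 + 0.71x3 s.t.:
  22x1 + 12x2 + 10x3 ≥ 62   (protein)
  18.8x1 + 1x3 ≥ 7.9   (fibre)
  8.2x1 + 1.8x2 + 2x3 ≥ 4.5   (iron)
  46x1 + 57x2 + 257x3 ≥ 259   (calcium)
  x1, x2, x3 ≥ 0.
The optimal basis is {lentils, tofu}; eggs drops out. Binding constraints: protein and calcium.
Optimal quantities: lentils = 2.569 servings, tofu = 0.5479 servings.
Objective = 0.43·2.569 + 0.71·0.5479 = 1.4937.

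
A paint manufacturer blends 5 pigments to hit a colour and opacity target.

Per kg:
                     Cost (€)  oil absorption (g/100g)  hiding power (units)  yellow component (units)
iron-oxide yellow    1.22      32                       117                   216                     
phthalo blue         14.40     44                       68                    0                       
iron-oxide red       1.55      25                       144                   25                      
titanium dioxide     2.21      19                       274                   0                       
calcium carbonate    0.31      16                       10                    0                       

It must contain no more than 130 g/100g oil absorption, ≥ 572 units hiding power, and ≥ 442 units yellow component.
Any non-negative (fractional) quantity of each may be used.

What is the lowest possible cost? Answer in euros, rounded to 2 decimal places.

Let x1 = kg of iron-oxide yellow, x2 = kg of phthalo blue, x3 = kg of iron-oxide red, x4 = kg of titanium dioxide, x5 = kg of calcium carbonate.
Minimize 1.22x1 + 14.4x2 + 1.55x3 + 2.21x4 + 0.31x5 s.t.:
  32x1 + 44x2 + 25x3 + 19x4 + 16x5 ≤ 130   (oil absorption)
  117x1 + 68x2 + 144x3 + 274x4 + 10x5 ≥ 572   (hiding power)
  216x1 + 25x3 ≥ 442   (yellow component)
  x1, x2, x3, x4, x5 ≥ 0.
The cheapest feasible vertex uses only iron-oxide yellow, titanium dioxide; phthalo blue, iron-oxide red, calcium carbonate are not used. There the hiding power and yellow component constraints are tight.
Solving gives x1 = 2.046, x4 = 1.214.
Objective = 1.22·2.046 + 2.21·1.214 = 5.1791.

€5.18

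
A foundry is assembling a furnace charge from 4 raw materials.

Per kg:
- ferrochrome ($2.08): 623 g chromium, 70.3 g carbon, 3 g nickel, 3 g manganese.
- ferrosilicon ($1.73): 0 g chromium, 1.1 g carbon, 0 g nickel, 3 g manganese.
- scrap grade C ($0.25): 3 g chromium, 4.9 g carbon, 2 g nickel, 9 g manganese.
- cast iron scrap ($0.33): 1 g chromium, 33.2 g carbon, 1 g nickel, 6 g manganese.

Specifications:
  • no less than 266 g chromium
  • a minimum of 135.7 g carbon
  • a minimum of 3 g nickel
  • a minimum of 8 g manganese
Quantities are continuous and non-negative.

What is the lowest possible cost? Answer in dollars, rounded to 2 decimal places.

$1.93

Let x1 = kg of ferrochrome, x2 = kg of ferrosilicon, x3 = kg of scrap grade C, x4 = kg of cast iron scrap.
Minimise 2.08x1 + 1.73x2 + 0.25x3 + 0.33x4 s.t.:
  623x1 + 3x3 + 1x4 ≥ 266   (chromium)
  70.3x1 + 1.1x2 + 4.9x3 + 33.2x4 ≥ 135.7   (carbon)
  3x1 + 2x3 + 1x4 ≥ 3   (nickel)
  3x1 + 3x2 + 9x3 + 6x4 ≥ 8   (manganese)
  x1, x2, x3, x4 ≥ 0.
The cheapest feasible vertex uses only ferrochrome, cast iron scrap; ferrosilicon, scrap grade C are not used. The chromium and carbon requirements are met with equality.
That vertex is x1 = 0.4218, x4 = 3.194.
Hence cost = 2.08·0.4218 + 0.33·3.194 = $1.9314.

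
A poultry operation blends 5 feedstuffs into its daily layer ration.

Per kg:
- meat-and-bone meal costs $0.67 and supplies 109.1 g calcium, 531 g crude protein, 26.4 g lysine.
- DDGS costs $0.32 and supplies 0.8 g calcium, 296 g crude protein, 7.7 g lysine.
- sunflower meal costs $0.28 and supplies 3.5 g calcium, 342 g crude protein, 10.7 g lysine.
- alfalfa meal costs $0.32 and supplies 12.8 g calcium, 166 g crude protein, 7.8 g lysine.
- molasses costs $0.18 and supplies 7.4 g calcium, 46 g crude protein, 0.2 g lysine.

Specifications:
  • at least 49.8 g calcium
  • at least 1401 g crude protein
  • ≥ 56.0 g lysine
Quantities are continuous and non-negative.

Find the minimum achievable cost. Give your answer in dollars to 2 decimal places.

Let x1 = kg of meat-and-bone meal, x2 = kg of DDGS, x3 = kg of sunflower meal, x4 = kg of alfalfa meal, x5 = kg of molasses.
Minimise 0.67x1 + 0.32x2 + 0.28x3 + 0.32x4 + 0.18x5 s.t.:
  109.1x1 + 0.8x2 + 3.5x3 + 12.8x4 + 7.4x5 ≥ 49.8   (calcium)
  531x1 + 296x2 + 342x3 + 166x4 + 46x5 ≥ 1401   (crude protein)
  26.4x1 + 7.7x2 + 10.7x3 + 7.8x4 + 0.2x5 ≥ 56   (lysine)
  x1, x2, x3, x4, x5 ≥ 0.
The minimum-cost mix takes nothing from DDGS, alfalfa meal, molasses — only meat-and-bone meal, sunflower meal. There the crude protein and lysine constraints are tight.
So meat-and-bone meal = 1.243 kg, sunflower meal = 2.166 kg.
Hence cost = 0.67·1.243 + 0.28·2.166 = $1.4393.

$1.44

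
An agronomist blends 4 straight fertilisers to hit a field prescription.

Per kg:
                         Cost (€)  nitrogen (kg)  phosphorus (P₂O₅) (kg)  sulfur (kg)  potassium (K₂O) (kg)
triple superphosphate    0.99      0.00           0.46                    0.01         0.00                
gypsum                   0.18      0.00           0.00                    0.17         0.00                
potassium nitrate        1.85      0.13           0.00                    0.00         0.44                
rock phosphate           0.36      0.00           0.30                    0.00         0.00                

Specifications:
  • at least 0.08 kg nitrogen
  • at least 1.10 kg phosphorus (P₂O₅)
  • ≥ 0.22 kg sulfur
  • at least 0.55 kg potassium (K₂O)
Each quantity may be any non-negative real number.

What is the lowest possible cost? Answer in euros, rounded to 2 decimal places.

€3.87

Let x1 = kg of triple superphosphate, x2 = kg of gypsum, x3 = kg of potassium nitrate, x4 = kg of rock phosphate.
Minimise 0.99x1 + 0.18x2 + 1.85x3 + 0.36x4 s.t.:
  0.13x3 ≥ 0.08   (nitrogen)
  0.46x1 + 0.3x4 ≥ 1.1   (phosphorus (P₂O₅))
  0.01x1 + 0.17x2 ≥ 0.22   (sulfur)
  0.44x3 ≥ 0.55   (potassium (K₂O))
  x1, x2, x3, x4 ≥ 0.
The optimal basis is {gypsum, potassium nitrate, rock phosphate}; triple superphosphate drops out. Binding constraints: phosphorus (P₂O₅), sulfur, potassium (K₂O).
That vertex is x2 = 1.294, x3 = 1.25, x4 = 3.667.
Total cost: 0.18·1.294 + 1.85·1.25 + 0.36·3.667 = 3.8655.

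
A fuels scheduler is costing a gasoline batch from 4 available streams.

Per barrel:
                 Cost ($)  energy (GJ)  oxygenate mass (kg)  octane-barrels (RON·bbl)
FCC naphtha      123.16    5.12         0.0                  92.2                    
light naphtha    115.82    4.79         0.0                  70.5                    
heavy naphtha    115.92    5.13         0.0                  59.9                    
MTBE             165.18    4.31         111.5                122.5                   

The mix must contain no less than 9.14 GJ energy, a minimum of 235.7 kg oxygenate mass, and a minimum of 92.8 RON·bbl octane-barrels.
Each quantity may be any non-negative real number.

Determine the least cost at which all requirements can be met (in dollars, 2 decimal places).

$349.83

Let x1 = barrels of FCC naphtha, x2 = barrels of light naphtha, x3 = barrels of heavy naphtha, x4 = barrels of MTBE.
min 123.16x1 + 115.82x2 + 115.92x3 + 165.18x4 s.t.:
  5.12x1 + 4.79x2 + 5.13x3 + 4.31x4 ≥ 9.14   (energy)
  111.5x4 ≥ 235.7   (oxygenate mass)
  92.2x1 + 70.5x2 + 59.9x3 + 122.5x4 ≥ 92.8   (octane-barrels)
  x1, x2, x3, x4 ≥ 0.
At the optimum only heavy naphtha, MTBE are positive (FCC naphtha, light naphtha = 0). There the energy and oxygenate mass constraints are tight.
So heavy naphtha = 0.0056696 barrels, MTBE = 2.1139 barrels.
Hence cost = 115.92·0.0056696 + 165.18·2.1139 = $349.8312.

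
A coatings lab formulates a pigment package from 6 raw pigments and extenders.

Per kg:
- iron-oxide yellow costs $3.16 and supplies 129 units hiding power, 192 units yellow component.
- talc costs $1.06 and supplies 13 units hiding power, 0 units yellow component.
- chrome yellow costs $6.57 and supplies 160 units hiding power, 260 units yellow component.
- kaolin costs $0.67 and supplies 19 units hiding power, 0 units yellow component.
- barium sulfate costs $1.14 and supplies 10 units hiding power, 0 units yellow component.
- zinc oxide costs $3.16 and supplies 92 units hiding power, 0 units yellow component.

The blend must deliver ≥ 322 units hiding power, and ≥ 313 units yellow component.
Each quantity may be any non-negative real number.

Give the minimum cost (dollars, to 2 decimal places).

Treat it as an LP. Let x1 = kg of iron-oxide yellow, x2 = kg of talc, x3 = kg of chrome yellow, x4 = kg of kaolin, x5 = kg of barium sulfate, x6 = kg of zinc oxide.
Minimise 3.16x1 + 1.06x2 + 6.57x3 + 0.67x4 + 1.14x5 + 3.16x6 subject to:
  129x1 + 13x2 + 160x3 + 19x4 + 10x5 + 92x6 ≥ 322   (hiding power)
  192x1 + 260x3 ≥ 313   (yellow component)
  x1, x2, x3, x4, x5, x6 ≥ 0.
At the optimum only iron-oxide yellow is positive (talc, chrome yellow, kaolin, barium sulfate, zinc oxide = 0). The hiding power requirement is met with equality.
Solving gives x1 = 2.496.
Total cost: 3.16·2.496 = 7.8874.

$7.89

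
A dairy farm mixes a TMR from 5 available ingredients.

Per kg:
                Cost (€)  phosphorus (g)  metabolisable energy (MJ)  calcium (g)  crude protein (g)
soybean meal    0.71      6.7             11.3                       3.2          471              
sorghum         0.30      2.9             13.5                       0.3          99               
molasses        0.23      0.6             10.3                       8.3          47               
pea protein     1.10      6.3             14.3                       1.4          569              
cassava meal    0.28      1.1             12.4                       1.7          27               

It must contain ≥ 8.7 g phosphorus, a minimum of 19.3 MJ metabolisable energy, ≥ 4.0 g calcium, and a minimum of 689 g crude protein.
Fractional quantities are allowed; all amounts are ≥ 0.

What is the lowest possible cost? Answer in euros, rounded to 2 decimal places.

€1.08

Let x1 = kg of soybean meal, x2 = kg of sorghum, x3 = kg of molasses, x4 = kg of pea protein, x5 = kg of cassava meal.
min 0.71x1 + 0.3x2 + 0.23x3 + 1.1x4 + 0.28x5 s.t.:
  6.7x1 + 2.9x2 + 0.6x3 + 6.3x4 + 1.1x5 ≥ 8.7   (phosphorus)
  11.3x1 + 13.5x2 + 10.3x3 + 14.3x4 + 12.4x5 ≥ 19.3   (metabolisable energy)
  3.2x1 + 0.3x2 + 8.3x3 + 1.4x4 + 1.7x5 ≥ 4   (calcium)
  471x1 + 99x2 + 47x3 + 569x4 + 27x5 ≥ 689   (crude protein)
  x1, x2, x3, x4, x5 ≥ 0.
At the optimum only soybean meal, sorghum are positive (molasses, pea protein, cassava meal = 0). Binding constraints: metabolisable energy and crude protein.
That vertex is x1 = 1.411, x2 = 0.249.
Hence cost = 0.71·1.411 + 0.3·0.249 = €1.0765.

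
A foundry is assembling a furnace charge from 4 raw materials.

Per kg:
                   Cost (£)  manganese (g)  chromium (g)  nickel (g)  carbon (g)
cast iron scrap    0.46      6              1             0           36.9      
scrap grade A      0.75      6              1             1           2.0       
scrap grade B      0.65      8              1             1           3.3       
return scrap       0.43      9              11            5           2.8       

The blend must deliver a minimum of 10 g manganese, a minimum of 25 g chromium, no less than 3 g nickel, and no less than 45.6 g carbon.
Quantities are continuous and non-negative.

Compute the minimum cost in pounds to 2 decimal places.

£1.43

Let x1 = kg of cast iron scrap, x2 = kg of scrap grade A, x3 = kg of scrap grade B, x4 = kg of return scrap.
Minimise 0.46x1 + 0.75x2 + 0.65x3 + 0.43x4 s.t.:
  6x1 + 6x2 + 8x3 + 9x4 ≥ 10   (manganese)
  1x1 + 1x2 + 1x3 + 11x4 ≥ 25   (chromium)
  1x2 + 1x3 + 5x4 ≥ 3   (nickel)
  36.9x1 + 2x2 + 3.3x3 + 2.8x4 ≥ 45.6   (carbon)
  x1, x2, x3, x4 ≥ 0.
At the optimum only cast iron scrap, return scrap are positive (scrap grade A, scrap grade B = 0). The chromium and carbon requirements are met with equality.
That vertex is x1 = 1.071, x4 = 2.175.
Total cost: 0.46·1.071 + 0.43·2.175 = 1.4279.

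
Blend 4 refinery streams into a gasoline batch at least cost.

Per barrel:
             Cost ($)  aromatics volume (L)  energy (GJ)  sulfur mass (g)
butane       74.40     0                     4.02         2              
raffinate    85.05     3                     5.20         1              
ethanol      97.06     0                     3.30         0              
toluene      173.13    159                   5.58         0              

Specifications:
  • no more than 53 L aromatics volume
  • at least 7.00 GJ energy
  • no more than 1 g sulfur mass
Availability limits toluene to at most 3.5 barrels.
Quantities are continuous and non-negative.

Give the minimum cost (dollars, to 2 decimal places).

$137.99

Set it up as a linear program. Let x1 = barrels of butane, x2 = barrels of raffinate, x3 = barrels of ethanol, x4 = barrels of toluene.
Minimise 74.4x1 + 85.05x2 + 97.06x3 + 173.13x4 s.t.:
  3x2 + 159x4 ≤ 53   (aromatics volume)
  4.02x1 + 5.2x2 + 3.3x3 + 5.58x4 ≥ 7   (energy)
  2x1 + 1x2 ≤ 1   (sulfur mass)
  x4 ≤ 3.5
  x1, x2, x3, x4 ≥ 0.
At the optimum only raffinate, ethanol are positive (butane, toluene = 0). Binding constraints: energy and sulfur mass.
That vertex is x2 = 1, x3 = 0.54545.
Hence cost = 85.05·1 + 97.06·0.54545 = $137.9914.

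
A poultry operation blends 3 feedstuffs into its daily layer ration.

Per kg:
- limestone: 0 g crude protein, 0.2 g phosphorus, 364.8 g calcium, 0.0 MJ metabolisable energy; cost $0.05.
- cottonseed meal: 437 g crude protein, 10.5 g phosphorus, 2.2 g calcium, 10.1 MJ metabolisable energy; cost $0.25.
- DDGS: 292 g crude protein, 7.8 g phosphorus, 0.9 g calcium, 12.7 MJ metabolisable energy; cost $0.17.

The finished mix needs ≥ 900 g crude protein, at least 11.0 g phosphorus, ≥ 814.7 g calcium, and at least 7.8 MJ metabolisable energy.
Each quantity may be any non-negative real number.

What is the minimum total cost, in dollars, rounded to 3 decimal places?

Set it up as a linear program. Let x1 = kg of limestone, x2 = kg of cottonseed meal, x3 = kg of DDGS.
Minimise 0.05x1 + 0.25x2 + 0.17x3 s.t.:
  437x2 + 292x3 ≥ 900   (crude protein)
  0.2x1 + 10.5x2 + 7.8x3 ≥ 11   (phosphorus)
  364.8x1 + 2.2x2 + 0.9x3 ≥ 814.7   (calcium)
  10.1x2 + 12.7x3 ≥ 7.8   (metabolisable energy)
  x1, x2, x3 ≥ 0.
The minimum-cost mix takes nothing from DDGS — only limestone, cottonseed meal. There the crude protein and calcium constraints are tight.
That vertex is x1 = 2.221, x2 = 2.059.
Total cost: 0.05·2.221 + 0.25·2.059 = 0.62580.

$0.626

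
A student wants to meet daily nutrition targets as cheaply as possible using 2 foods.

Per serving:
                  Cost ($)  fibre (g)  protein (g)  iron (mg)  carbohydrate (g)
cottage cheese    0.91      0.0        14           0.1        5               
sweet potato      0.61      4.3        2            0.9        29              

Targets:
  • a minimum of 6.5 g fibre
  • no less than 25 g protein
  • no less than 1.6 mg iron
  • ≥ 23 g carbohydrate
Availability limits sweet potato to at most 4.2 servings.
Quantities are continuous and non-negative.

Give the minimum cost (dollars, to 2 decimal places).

$2.40

Let x1 = servings of cottage cheese, x2 = servings of sweet potato.
Minimize 0.91x1 + 0.61x2 with:
  4.3x2 ≥ 6.5   (fibre)
  14x1 + 2x2 ≥ 25   (protein)
  0.1x1 + 0.9x2 ≥ 1.6   (iron)
  5x1 + 29x2 ≥ 23   (carbohydrate)
  x2 ≤ 4.2
  x1, x2 ≥ 0.
Both inputs are positive at the optimum. Binding constraints: protein and iron.
Optimal quantities: cottage cheese = 1.556 servings, sweet potato = 1.605 servings.
Cost = 0.91·1.556 + 0.61·1.605 = 2.39501.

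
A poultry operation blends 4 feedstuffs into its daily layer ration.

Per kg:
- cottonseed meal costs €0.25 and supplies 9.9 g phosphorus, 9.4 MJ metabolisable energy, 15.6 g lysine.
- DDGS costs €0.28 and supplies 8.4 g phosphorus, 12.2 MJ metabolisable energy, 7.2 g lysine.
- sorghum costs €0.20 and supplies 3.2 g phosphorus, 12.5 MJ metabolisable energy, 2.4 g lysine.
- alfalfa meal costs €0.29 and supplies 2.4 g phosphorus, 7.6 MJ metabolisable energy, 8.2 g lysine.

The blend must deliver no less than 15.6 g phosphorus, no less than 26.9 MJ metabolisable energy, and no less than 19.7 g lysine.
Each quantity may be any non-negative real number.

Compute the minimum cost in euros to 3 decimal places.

Let x1 = kg of cottonseed meal, x2 = kg of DDGS, x3 = kg of sorghum, x4 = kg of alfalfa meal.
min 0.25x1 + 0.28x2 + 0.2x3 + 0.29x4 with:
  9.9x1 + 8.4x2 + 3.2x3 + 2.4x4 ≥ 15.6   (phosphorus)
  9.4x1 + 12.2x2 + 12.5x3 + 7.6x4 ≥ 26.9   (metabolisable energy)
  15.6x1 + 7.2x2 + 2.4x3 + 8.2x4 ≥ 19.7   (lysine)
  x1, x2, x3, x4 ≥ 0.
At the optimum only cottonseed meal, sorghum are positive (DDGS, alfalfa meal = 0). Binding constraints: phosphorus and metabolisable energy.
Optimal quantities: cottonseed meal = 1.163 kg, sorghum = 1.278 kg.
Cost = 0.25·1.163 + 0.2·1.278 = 0.54635.

€0.546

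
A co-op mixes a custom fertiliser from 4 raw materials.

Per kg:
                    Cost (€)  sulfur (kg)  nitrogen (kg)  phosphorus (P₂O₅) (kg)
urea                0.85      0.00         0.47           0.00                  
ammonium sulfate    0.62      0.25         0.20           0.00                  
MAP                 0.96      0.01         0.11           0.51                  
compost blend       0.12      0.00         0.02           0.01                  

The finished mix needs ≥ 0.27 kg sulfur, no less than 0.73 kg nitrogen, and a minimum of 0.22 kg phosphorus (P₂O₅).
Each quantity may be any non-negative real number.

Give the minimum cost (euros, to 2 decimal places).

This is a linear program. Let x1 = kg of urea, x2 = kg of ammonium sulfate, x3 = kg of MAP, x4 = kg of compost blend.
Minimize 0.85x1 + 0.62x2 + 0.96x3 + 0.12x4 with:
  0.25x2 + 0.01x3 ≥ 0.27   (sulfur)
  0.47x1 + 0.2x2 + 0.11x3 + 0.02x4 ≥ 0.73   (nitrogen)
  0.51x3 + 0.01x4 ≥ 0.22   (phosphorus (P₂O₅))
  x1, x2, x3, x4 ≥ 0.
The minimum-cost mix takes nothing from compost blend — only urea, ammonium sulfate, MAP. There the sulfur, nitrogen, phosphorus (P₂O₅) constraints are tight.
That vertex is x1 = 1, x2 = 1.063, x3 = 0.4314.
Hence cost = 0.85·1 + 0.62·1.063 + 0.96·0.4314 = €1.9232.

€1.92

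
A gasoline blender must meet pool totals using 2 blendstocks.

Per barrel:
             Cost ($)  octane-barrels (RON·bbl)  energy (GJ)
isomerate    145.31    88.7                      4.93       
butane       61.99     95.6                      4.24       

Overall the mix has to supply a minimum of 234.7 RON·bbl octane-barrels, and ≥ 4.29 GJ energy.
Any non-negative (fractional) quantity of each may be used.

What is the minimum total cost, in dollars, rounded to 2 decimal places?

$152.19

Set it up as a linear program. Let x1 = barrels of isomerate, x2 = barrels of butane.
min 145.31x1 + 61.99x2 subject to:
  88.7x1 + 95.6x2 ≥ 234.7   (octane-barrels)
  4.93x1 + 4.24x2 ≥ 4.29   (energy)
  x1, x2 ≥ 0.
The optimal basis is {butane}; isomerate drops out. There the octane-barrels constraint is tight.
So butane = 2.455 barrels.
Objective = 61.99·2.455 = 152.1855.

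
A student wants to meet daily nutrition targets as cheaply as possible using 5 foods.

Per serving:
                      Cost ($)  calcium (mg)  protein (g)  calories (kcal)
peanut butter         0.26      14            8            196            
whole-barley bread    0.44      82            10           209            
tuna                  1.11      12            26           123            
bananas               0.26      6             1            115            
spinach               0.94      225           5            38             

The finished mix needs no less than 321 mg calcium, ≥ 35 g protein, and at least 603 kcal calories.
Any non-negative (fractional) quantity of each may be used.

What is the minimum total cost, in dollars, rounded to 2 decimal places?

This is a linear program. Let x1 = servings of peanut butter, x2 = servings of whole-barley bread, x3 = servings of tuna, x4 = servings of bananas, x5 = servings of spinach.
Minimize 0.26x1 + 0.44x2 + 1.11x3 + 0.26x4 + 0.94x5 subject to:
  14x1 + 82x2 + 12x3 + 6x4 + 225x5 ≥ 321   (calcium)
  8x1 + 10x2 + 26x3 + 1x4 + 5x5 ≥ 35   (protein)
  196x1 + 209x2 + 123x3 + 115x4 + 38x5 ≥ 603   (calories)
  x1, x2, x3, x4, x5 ≥ 0.
The minimum-cost mix takes nothing from peanut butter, tuna, bananas — only whole-barley bread, spinach. Binding constraints: calcium and protein.
So whole-barley bread = 3.408 servings, spinach = 0.1848 servings.
Objective = 0.44·3.408 + 0.94·0.1848 = 1.6732.

$1.67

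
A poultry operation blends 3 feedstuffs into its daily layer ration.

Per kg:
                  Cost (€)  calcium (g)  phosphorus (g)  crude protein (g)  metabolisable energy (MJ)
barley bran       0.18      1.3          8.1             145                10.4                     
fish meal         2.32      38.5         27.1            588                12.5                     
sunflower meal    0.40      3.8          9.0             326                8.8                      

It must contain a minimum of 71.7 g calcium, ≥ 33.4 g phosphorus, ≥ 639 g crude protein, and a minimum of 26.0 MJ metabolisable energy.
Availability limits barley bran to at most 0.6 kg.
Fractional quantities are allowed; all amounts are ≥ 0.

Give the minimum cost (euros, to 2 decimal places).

This is a linear program. Let x1 = kg of barley bran, x2 = kg of fish meal, x3 = kg of sunflower meal.
Minimise 0.18x1 + 2.32x2 + 0.4x3 s.t.:
  1.3x1 + 38.5x2 + 3.8x3 ≥ 71.7   (calcium)
  8.1x1 + 27.1x2 + 9x3 ≥ 33.4   (phosphorus)
  145x1 + 588x2 + 326x3 ≥ 639   (crude protein)
  10.4x1 + 12.5x2 + 8.8x3 ≥ 26   (metabolisable energy)
  x1 ≤ 0.6
  x1, x2, x3 ≥ 0.
At the optimum only barley bran, fish meal are positive (sunflower meal = 0). There the calcium and metabolisable energy constraints are tight.
Solving gives x1 = 0.2727, x2 = 1.853.
Cost = 0.18·0.2727 + 2.32·1.853 = 4.3480.

€4.35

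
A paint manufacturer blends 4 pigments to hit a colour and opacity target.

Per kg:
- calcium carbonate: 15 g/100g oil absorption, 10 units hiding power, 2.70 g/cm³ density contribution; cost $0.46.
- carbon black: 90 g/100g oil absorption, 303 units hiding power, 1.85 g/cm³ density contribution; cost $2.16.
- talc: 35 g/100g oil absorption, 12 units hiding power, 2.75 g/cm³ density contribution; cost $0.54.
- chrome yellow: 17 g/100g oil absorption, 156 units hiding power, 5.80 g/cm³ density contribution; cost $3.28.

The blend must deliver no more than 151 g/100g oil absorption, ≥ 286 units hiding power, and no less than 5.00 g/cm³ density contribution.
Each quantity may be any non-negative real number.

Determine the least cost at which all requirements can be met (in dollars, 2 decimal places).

This is a linear program. Let x1 = kg of calcium carbonate, x2 = kg of carbon black, x3 = kg of talc, x4 = kg of chrome yellow.
Minimise 0.46x1 + 2.16x2 + 0.54x3 + 3.28x4 s.t.:
  15x1 + 90x2 + 35x3 + 17x4 ≤ 151   (oil absorption)
  10x1 + 303x2 + 12x3 + 156x4 ≥ 286   (hiding power)
  2.7x1 + 1.85x2 + 2.75x3 + 5.8x4 ≥ 5   (density contribution)
  x1, x2, x3, x4 ≥ 0.
The cheapest feasible vertex uses only calcium carbonate, carbon black; talc, chrome yellow are not used. Binding constraints: hiding power and density contribution.
That vertex is x1 = 1.233, x2 = 0.9032.
Cost = 0.46·1.233 + 2.16·0.9032 = 2.5181.

$2.52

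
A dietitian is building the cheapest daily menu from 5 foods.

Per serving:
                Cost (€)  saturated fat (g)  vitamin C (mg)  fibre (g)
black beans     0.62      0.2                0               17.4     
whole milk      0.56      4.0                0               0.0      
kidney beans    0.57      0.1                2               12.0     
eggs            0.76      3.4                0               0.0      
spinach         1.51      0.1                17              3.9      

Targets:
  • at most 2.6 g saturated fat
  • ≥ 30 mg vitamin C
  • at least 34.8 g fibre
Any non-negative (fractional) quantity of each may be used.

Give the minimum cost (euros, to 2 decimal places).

€3.61

Let x1 = servings of black beans, x2 = servings of whole milk, x3 = servings of kidney beans, x4 = servings of eggs, x5 = servings of spinach.
Minimise 0.62x1 + 0.56x2 + 0.57x3 + 0.76x4 + 1.51x5 subject to:
  0.2x1 + 4x2 + 0.1x3 + 3.4x4 + 0.1x5 ≤ 2.6   (saturated fat)
  2x3 + 17x5 ≥ 30   (vitamin C)
  17.4x1 + 12x3 + 3.9x5 ≥ 34.8   (fibre)
  x1, x2, x3, x4, x5 ≥ 0.
The cheapest feasible vertex uses only kidney beans, spinach; black beans, whole milk, eggs are not used. The vitamin C and fibre requirements are met with equality.
Optimal quantities: kidney beans = 2.419 servings, spinach = 1.48 servings.
Objective = 0.57·2.419 + 1.51·1.48 = 3.6136.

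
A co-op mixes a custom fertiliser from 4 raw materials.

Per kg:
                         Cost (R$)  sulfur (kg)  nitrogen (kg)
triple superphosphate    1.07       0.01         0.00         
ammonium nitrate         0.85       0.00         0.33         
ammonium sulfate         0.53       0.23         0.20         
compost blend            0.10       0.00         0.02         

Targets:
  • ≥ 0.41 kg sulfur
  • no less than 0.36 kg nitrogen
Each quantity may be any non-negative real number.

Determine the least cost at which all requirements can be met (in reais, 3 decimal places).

R$0.954

Let x1 = kg of triple superphosphate, x2 = kg of ammonium nitrate, x3 = kg of ammonium sulfate, x4 = kg of compost blend.
Minimise 1.07x1 + 0.85x2 + 0.53x3 + 0.1x4 s.t.:
  0.01x1 + 0.23x3 ≥ 0.41   (sulfur)
  0.33x2 + 0.2x3 + 0.02x4 ≥ 0.36   (nitrogen)
  x1, x2, x3, x4 ≥ 0.
The minimum-cost mix takes nothing from triple superphosphate, compost blend — only ammonium nitrate, ammonium sulfate. Binding constraints: sulfur and nitrogen.
So ammonium nitrate = 0.01054 kg, ammonium sulfate = 1.783 kg.
Hence cost = 0.85·0.01054 + 0.53·1.783 = R$0.95395.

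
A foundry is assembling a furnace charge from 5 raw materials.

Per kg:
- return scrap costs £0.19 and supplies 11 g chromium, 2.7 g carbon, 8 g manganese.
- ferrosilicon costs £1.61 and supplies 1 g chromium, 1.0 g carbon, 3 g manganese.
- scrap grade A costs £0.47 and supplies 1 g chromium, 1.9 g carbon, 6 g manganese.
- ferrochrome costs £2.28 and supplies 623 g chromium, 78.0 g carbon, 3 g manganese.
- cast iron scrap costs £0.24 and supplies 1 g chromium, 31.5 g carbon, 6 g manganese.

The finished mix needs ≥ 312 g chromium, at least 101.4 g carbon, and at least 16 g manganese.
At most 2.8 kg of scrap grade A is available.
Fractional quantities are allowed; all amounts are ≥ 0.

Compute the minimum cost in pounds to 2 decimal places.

Let x1 = kg of return scrap, x2 = kg of ferrosilicon, x3 = kg of scrap grade A, x4 = kg of ferrochrome, x5 = kg of cast iron scrap.
Minimize 0.19x1 + 1.61x2 + 0.47x3 + 2.28x4 + 0.24x5 with:
  11x1 + 1x2 + 1x3 + 623x4 + 1x5 ≥ 312   (chromium)
  2.7x1 + 1x2 + 1.9x3 + 78x4 + 31.5x5 ≥ 101.4   (carbon)
  8x1 + 3x2 + 6x3 + 3x4 + 6x5 ≥ 16   (manganese)
  x3 ≤ 2.8
  x1, x2, x3, x4, x5 ≥ 0.
At the optimum only return scrap, ferrochrome, cast iron scrap are positive (ferrosilicon, scrap grade A = 0). Binding constraints: chromium, carbon, manganese.
Optimal quantities: return scrap = 0.3361 kg, ferrochrome = 0.4917 kg, cast iron scrap = 1.973 kg.
Objective = 0.19·0.3361 + 2.28·0.4917 + 0.24·1.973 = 1.6585.

£1.66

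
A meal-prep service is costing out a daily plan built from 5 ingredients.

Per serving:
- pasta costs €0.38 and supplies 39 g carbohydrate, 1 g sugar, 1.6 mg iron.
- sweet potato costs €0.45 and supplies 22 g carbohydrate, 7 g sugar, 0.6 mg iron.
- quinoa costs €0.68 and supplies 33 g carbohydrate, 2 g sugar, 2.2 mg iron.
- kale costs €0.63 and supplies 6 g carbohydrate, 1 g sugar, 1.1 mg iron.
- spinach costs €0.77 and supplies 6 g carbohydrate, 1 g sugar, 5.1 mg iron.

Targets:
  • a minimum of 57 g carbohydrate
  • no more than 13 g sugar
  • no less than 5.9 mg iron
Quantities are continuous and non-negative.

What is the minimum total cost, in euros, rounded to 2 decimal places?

Let x1 = servings of pasta, x2 = servings of sweet potato, x3 = servings of quinoa, x4 = servings of kale, x5 = servings of spinach.
Minimise 0.38x1 + 0.45x2 + 0.68x3 + 0.63x4 + 0.77x5 with:
  39x1 + 22x2 + 33x3 + 6x4 + 6x5 ≥ 57   (carbohydrate)
  1x1 + 7x2 + 2x3 + 1x4 + 1x5 ≤ 13   (sugar)
  1.6x1 + 0.6x2 + 2.2x3 + 1.1x4 + 5.1x5 ≥ 5.9   (iron)
  x1, x2, x3, x4, x5 ≥ 0.
The minimum-cost mix takes nothing from sweet potato, quinoa, kale — only pasta, spinach. The carbohydrate and iron requirements are met with equality.
That vertex is x1 = 1.349, x5 = 0.7338.
Objective = 0.38·1.349 + 0.77·0.7338 = 1.0776.

€1.08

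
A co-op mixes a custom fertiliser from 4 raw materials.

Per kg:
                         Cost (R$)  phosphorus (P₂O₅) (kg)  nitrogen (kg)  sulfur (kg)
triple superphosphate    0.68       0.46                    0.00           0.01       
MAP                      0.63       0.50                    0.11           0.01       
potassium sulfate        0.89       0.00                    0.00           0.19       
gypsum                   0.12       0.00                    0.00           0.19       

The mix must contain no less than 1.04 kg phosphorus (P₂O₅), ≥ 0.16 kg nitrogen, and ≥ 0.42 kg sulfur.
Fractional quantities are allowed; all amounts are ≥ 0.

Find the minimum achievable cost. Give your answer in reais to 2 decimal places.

Let x1 = kg of triple superphosphate, x2 = kg of MAP, x3 = kg of potassium sulfate, x4 = kg of gypsum.
Minimize 0.68x1 + 0.63x2 + 0.89x3 + 0.12x4 subject to:
  0.46x1 + 0.5x2 ≥ 1.04   (phosphorus (P₂O₅))
  0.11x2 ≥ 0.16   (nitrogen)
  0.01x1 + 0.01x2 + 0.19x3 + 0.19x4 ≥ 0.42   (sulfur)
  x1, x2, x3, x4 ≥ 0.
The cheapest feasible vertex uses only MAP, gypsum; triple superphosphate, potassium sulfate are not used. There the phosphorus (P₂O₅) and sulfur constraints are tight.
So MAP = 2.08 kg, gypsum = 2.101 kg.
Objective = 0.63·2.08 + 0.12·2.101 = 1.5625.

R$1.56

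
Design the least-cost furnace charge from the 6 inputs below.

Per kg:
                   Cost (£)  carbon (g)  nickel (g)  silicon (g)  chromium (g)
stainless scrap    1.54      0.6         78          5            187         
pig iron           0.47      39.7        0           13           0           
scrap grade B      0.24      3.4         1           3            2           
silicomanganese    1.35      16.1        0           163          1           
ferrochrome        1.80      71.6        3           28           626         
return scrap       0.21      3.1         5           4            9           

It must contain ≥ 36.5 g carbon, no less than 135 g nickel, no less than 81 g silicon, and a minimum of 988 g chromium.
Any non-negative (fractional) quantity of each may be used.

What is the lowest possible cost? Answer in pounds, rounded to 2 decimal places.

Let x1 = kg of stainless scrap, x2 = kg of pig iron, x3 = kg of scrap grade B, x4 = kg of silicomanganese, x5 = kg of ferrochrome, x6 = kg of return scrap.
Minimise 1.54x1 + 0.47x2 + 0.24x3 + 1.35x4 + 1.8x5 + 0.21x6 subject to:
  0.6x1 + 39.7x2 + 3.4x3 + 16.1x4 + 71.6x5 + 3.1x6 ≥ 36.5   (carbon)
  78x1 + 1x3 + 3x5 + 5x6 ≥ 135   (nickel)
  5x1 + 13x2 + 3x3 + 163x4 + 28x5 + 4x6 ≥ 81   (silicon)
  187x1 + 2x3 + 1x4 + 626x5 + 9x6 ≥ 988   (chromium)
  x1, x2, x3, x4, x5, x6 ≥ 0.
At the optimum only stainless scrap, silicomanganese, ferrochrome are positive (pig iron, scrap grade B, return scrap = 0). Binding constraints: nickel, silicon, chromium.
Optimal quantities: stainless scrap = 1.6895 kg, silicomanganese = 0.26076 kg, ferrochrome = 1.0732 kg.
Objective = 1.54·1.6895 + 1.35·0.26076 + 1.8·1.0732 = 4.8856.

£4.89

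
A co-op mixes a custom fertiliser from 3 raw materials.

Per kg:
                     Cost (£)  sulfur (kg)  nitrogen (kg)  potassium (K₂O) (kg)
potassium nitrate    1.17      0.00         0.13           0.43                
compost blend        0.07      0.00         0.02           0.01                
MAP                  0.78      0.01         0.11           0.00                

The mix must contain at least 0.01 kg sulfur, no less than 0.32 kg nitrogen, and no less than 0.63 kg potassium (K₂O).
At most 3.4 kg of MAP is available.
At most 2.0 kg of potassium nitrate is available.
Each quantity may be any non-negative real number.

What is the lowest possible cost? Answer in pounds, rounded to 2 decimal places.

£2.54

Treat it as an LP. Let x1 = kg of potassium nitrate, x2 = kg of compost blend, x3 = kg of MAP.
Minimise 1.17x1 + 0.07x2 + 0.78x3 with:
  0.01x3 ≥ 0.01   (sulfur)
  0.13x1 + 0.02x2 + 0.11x3 ≥ 0.32   (nitrogen)
  0.43x1 + 0.01x2 ≥ 0.63   (potassium (K₂O))
  x3 ≤ 3.4
  x1 ≤ 2
  x1, x2, x3 ≥ 0.
The optimal mix uses every input. There the sulfur, nitrogen, potassium (K₂O) constraints are tight.
Optimal quantities: potassium nitrate = 1.438 kg, compost blend = 1.151 kg, MAP = 1 kg.
Cost = 1.17·1.438 + 0.07·1.151 + 0.78·1 = 2.5430.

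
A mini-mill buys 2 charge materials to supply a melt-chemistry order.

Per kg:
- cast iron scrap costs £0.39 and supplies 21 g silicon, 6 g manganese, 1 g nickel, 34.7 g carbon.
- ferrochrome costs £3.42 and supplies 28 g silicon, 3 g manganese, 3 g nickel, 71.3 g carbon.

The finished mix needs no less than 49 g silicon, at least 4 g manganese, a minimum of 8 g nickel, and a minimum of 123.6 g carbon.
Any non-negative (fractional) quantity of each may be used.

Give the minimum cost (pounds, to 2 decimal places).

£3.12

This is a linear program. Let x1 = kg of cast iron scrap, x2 = kg of ferrochrome.
Minimise 0.39x1 + 3.42x2 subject to:
  21x1 + 28x2 ≥ 49   (silicon)
  6x1 + 3x2 ≥ 4   (manganese)
  1x1 + 3x2 ≥ 8   (nickel)
  34.7x1 + 71.3x2 ≥ 123.6   (carbon)
  x1, x2 ≥ 0.
The minimum-cost mix takes nothing from ferrochrome — only cast iron scrap. The nickel requirement is met with equality.
That vertex is x1 = 8.
Cost = 0.39·8 = 3.1200.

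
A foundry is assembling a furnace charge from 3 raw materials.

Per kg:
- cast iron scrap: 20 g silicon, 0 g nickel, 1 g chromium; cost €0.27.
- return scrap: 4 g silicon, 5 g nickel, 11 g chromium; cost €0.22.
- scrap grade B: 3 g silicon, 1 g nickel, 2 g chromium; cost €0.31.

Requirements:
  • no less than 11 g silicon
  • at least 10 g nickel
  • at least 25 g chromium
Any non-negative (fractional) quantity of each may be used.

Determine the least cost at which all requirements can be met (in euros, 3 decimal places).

€0.524

Set it up as a linear program. Let x1 = kg of cast iron scrap, x2 = kg of return scrap, x3 = kg of scrap grade B.
min 0.27x1 + 0.22x2 + 0.31x3 with:
  20x1 + 4x2 + 3x3 ≥ 11   (silicon)
  5x2 + 1x3 ≥ 10   (nickel)
  1x1 + 11x2 + 2x3 ≥ 25   (chromium)
  x1, x2, x3 ≥ 0.
The minimum-cost mix takes nothing from scrap grade B — only cast iron scrap, return scrap. The silicon and chromium requirements are met with equality.
Optimal quantities: cast iron scrap = 0.09722 kg, return scrap = 2.264 kg.
Total cost: 0.27·0.09722 + 0.22·2.264 = 0.52433.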